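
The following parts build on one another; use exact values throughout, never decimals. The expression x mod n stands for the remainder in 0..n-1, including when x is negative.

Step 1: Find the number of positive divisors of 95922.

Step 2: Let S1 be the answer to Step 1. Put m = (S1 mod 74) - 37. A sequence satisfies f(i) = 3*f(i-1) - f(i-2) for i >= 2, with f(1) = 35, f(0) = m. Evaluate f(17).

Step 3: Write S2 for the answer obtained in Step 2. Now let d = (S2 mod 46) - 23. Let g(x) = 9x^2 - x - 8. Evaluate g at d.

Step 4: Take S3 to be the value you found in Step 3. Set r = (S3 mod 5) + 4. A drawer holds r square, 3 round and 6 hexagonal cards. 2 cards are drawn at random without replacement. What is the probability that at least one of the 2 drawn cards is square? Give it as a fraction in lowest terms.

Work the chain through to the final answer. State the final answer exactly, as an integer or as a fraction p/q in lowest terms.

23/35

Step 1: 95922 = 2 * 3^2 * 73^2; number of divisors = (1+1) * (2+1) * (2+1) = 18; answer 18
Step 2: S1 = 18; m = -19; f(2) = 3*(35) - 1*(-19) = 124; iterating: f(2)=124, f(3)=337, f(4)=887, f(5)=2324, f(6)=6085, f(7)=15931, f(8)=41708, f(9)=109193, f(10)=285871, f(11)=748420, f(12)=1959389, f(13)=5129747, f(14)=13429852, f(15)=35159809, f(16)=92049575, f(17)=240988916; answer 240988916
Step 3: S2 = 240988916; d = -1; 9*(-1)^2 - 1*(-1)^1 - 8 = (9) + (1) + (-8) = 2; answer 2
Step 4: S3 = 2; r = 6; total draws C(15,2) = 105; complement C(9,2) = 36; favorable 105 - 36 = 69; P = 23/35; answer 23/35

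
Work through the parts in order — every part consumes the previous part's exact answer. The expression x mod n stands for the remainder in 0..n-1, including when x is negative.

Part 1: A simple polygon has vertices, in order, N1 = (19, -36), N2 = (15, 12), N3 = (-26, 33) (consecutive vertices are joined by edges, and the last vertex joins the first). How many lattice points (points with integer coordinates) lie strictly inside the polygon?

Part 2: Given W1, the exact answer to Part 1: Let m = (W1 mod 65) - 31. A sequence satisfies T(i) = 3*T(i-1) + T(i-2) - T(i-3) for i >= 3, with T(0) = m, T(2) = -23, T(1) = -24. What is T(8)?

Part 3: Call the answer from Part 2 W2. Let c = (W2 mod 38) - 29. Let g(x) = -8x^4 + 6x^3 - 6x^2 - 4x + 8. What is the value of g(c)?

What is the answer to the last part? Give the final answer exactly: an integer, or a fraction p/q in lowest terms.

-242624

Part 1: cross terms: (19*12 - 15*-36)=768, (15*33 - -26*12)=807, (-26*-36 - 19*33)=309; twice the area = |1884| = 1884; area = 942; boundary points = 4 + 1 + 3 = 8; strictly interior points = area - boundary/2 + 1 = 939; answer 939
Part 2: W1 = 939; m = -2; T(3) = 3*(-23) + 1*(-24) - 1*(-2) = -91; iterating: T(3)=-91, T(4)=-272, T(5)=-884, T(6)=-2833, T(7)=-9111, T(8)=-29282; answer -29282
Part 3: W2 = -29282; c = -13; -8*(-13)^4 + 6*(-13)^3 - 6*(-13)^2 - 4*(-13)^1 + 8 = (-228488) + (-13182) + (-1014) + (52) + (8) = -242624; answer -242624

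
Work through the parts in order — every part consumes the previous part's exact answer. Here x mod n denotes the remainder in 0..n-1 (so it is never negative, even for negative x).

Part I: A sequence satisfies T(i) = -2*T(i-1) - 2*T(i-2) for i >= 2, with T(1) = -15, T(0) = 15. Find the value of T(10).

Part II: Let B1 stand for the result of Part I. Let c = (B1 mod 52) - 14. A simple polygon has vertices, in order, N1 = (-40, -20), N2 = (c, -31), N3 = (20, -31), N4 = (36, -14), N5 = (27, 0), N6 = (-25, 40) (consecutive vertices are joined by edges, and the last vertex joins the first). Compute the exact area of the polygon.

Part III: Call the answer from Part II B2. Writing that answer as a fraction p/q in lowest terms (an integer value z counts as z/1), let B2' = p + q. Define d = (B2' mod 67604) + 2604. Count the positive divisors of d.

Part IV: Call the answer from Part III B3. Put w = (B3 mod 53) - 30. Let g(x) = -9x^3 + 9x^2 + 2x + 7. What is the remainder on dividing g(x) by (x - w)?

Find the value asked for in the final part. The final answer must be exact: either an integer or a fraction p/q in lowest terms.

Part I: T(2) = -2*(-15) - 2*(15) = 0; iterating: T(2)=0, T(3)=30, T(4)=-60, T(5)=60, T(6)=0, T(7)=-120, T(8)=240, T(9)=-240, T(10)=0; answer 0
Part II: B1 = 0; c = -14; cross terms: (-40*-31 - -14*-20)=960, (-14*-31 - 20*-31)=1054, (20*-14 - 36*-31)=836, (36*0 - 27*-14)=378, (27*40 - -25*0)=1080, (-25*-20 - -40*40)=2100; twice the area = |6408| = 6408; area = 3204; answer 3204
Part III: B2 = 3204; threaded value p + q = 3205; d = 5809; 5809 = 37 * 157; number of divisors = (1+1) * (1+1) = 4; answer 4
Part IV: B3 = 4; w = -26; remainder = value at the root: -9*(-26)^3 + 9*(-26)^2 + 2*(-26)^1 + 7 = (158184) + (6084) + (-52) + (7) = 164223; answer 164223

164223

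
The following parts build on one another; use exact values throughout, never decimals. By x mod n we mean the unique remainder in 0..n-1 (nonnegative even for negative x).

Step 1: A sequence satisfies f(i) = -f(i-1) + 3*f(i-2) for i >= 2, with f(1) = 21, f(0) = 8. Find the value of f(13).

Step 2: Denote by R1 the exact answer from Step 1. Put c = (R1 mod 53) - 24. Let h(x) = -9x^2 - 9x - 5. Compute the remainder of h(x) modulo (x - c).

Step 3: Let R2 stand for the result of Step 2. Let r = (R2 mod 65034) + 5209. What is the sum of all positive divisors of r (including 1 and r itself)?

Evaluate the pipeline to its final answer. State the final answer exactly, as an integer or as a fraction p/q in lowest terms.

135594

Step 1: f(2) = -1*(21) + 3*(8) = 3; iterating: f(2)=3, f(3)=60, f(4)=-51, f(5)=231, f(6)=-384, f(7)=1077, f(8)=-2229, f(9)=5460, f(10)=-12147, f(11)=28527, f(12)=-64968, f(13)=150549; answer 150549
Step 2: R1 = 150549; c = 5; remainder = value at the root: -9*(5)^2 - 9*(5)^1 - 5 = (-225) + (-45) + (-5) = -275; answer -275
Step 3: R2 = -275; r = 69968; 69968 = 2^4 * 4373; sigma = (1 + 2 + 4 + 8 + 16) * (1 + 4373) = 31 * 4374 = 135594; answer 135594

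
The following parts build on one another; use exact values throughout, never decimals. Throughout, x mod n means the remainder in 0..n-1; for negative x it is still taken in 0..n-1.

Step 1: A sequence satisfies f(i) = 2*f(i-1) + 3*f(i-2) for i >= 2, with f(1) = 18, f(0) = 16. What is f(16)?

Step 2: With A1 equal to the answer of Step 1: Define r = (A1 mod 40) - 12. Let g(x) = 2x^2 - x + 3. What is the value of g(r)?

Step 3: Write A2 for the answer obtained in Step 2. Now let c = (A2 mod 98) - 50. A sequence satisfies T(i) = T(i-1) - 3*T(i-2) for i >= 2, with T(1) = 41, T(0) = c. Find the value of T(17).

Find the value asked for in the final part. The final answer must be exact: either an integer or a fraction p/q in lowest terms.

Step 1: f(2) = 2*(18) + 3*(16) = 84; iterating: f(2)=84, f(3)=222, f(4)=696, f(5)=2058, f(6)=6204, f(7)=18582, f(8)=55776, f(9)=167298, f(10)=501924, f(11)=1505742, f(12)=4517256, f(13)=13551738, f(14)=40655244, f(15)=121965702, f(16)=365897136; answer 365897136
Step 2: A1 = 365897136; r = 4; 2*(4)^2 - 1*(4)^1 + 3 = (32) + (-4) + (3) = 31; answer 31
Step 3: A2 = 31; c = -19; T(2) = 1*(41) - 3*(-19) = 98; iterating: T(2)=98, T(3)=-25, T(4)=-319, T(5)=-244, T(6)=713, T(7)=1445, T(8)=-694, T(9)=-5029, T(10)=-2947, T(11)=12140, T(12)=20981, T(13)=-15439, T(14)=-78382, T(15)=-32065, T(16)=203081, T(17)=299276; answer 299276

299276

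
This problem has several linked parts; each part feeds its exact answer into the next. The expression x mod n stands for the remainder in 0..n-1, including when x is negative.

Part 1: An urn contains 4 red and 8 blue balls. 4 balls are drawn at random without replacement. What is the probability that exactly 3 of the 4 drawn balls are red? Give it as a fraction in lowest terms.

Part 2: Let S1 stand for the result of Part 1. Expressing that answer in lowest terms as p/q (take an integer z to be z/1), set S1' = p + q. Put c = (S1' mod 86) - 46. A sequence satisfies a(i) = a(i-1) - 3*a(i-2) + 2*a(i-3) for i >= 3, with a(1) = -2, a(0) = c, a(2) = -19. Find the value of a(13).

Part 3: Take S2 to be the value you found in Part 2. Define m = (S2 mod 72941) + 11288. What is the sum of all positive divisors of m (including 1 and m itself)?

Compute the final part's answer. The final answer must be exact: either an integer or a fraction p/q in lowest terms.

Part 1: total draws C(12,4) = 495; favorable C(4,3)*C(8,1) = 32; P = 32/495; answer 32/495
Part 2: S1 = 32/495; threaded value p + q = 527; c = -35; a(3) = 1*(-19) - 3*(-2) + 2*(-35) = -83; iterating: a(3)=-83, a(4)=-30, a(5)=181, a(6)=105, a(7)=-498, a(8)=-451, a(9)=1253, a(10)=1610, a(11)=-3051, a(12)=-5375, a(13)=6998; answer 6998
Part 3: S2 = 6998; m = 18286; 18286 = 2 * 41 * 223; sigma = (1 + 2) * (1 + 41) * (1 + 223) = 3 * 42 * 224 = 28224; answer 28224

28224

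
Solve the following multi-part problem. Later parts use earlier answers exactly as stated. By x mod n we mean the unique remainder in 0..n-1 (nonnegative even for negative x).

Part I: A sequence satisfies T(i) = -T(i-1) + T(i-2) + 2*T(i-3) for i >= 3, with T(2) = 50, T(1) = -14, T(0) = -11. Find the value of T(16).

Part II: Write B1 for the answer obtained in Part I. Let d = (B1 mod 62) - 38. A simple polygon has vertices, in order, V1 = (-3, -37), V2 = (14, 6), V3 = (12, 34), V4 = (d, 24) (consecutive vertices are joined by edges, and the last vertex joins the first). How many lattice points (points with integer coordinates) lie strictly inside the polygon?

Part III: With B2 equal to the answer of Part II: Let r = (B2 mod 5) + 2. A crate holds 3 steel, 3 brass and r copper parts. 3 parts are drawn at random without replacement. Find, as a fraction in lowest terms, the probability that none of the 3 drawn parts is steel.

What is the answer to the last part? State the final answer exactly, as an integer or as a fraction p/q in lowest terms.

Part I: T(3) = -1*(50) + 1*(-14) + 2*(-11) = -86; iterating: T(3)=-86, T(4)=108, T(5)=-94, T(6)=30, T(7)=92, T(8)=-250, T(9)=402, T(10)=-468, T(11)=370, T(12)=-34, T(13)=-532, T(14)=1238, T(15)=-1838, T(16)=2012; answer 2012
Part II: B1 = 2012; d = -10; cross terms: (-3*6 - 14*-37)=500, (14*34 - 12*6)=404, (12*24 - -10*34)=628, (-10*-37 - -3*24)=442; twice the area = |1974| = 1974; area = 987; boundary points = 1 + 2 + 2 + 1 = 6; strictly interior points = area - boundary/2 + 1 = 985; answer 985
Part III: B2 = 985; r = 2; total draws C(8,3) = 56; favorable C(5,3) = 10; P = 5/28; answer 5/28

5/28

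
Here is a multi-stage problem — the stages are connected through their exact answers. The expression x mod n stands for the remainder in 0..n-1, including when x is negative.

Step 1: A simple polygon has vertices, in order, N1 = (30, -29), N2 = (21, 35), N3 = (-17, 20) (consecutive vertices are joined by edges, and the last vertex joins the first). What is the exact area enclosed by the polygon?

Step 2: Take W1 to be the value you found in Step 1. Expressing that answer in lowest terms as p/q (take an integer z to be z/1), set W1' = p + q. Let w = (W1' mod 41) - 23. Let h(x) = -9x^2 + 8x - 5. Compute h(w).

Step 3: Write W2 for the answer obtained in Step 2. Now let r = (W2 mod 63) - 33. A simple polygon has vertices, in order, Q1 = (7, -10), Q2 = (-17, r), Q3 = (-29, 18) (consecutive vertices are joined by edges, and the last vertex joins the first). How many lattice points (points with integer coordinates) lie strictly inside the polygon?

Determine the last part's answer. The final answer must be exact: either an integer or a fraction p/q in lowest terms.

Step 1: cross terms: (30*35 - 21*-29)=1659, (21*20 - -17*35)=1015, (-17*-29 - 30*20)=-107; twice the area = |2567| = 2567; area = 2567/2; answer 2567/2
Step 2: W1 = 2567/2; threaded value p + q = 2569; w = 4; -9*(4)^2 + 8*(4)^1 - 5 = (-144) + (32) + (-5) = -117; answer -117
Step 3: W2 = -117; r = -24; cross terms: (7*-24 - -17*-10)=-338, (-17*18 - -29*-24)=-1002, (-29*-10 - 7*18)=164; twice the area = |-1176| = 1176; area = 588; boundary points = 2 + 6 + 4 = 12; strictly interior points = area - boundary/2 + 1 = 583; answer 583

583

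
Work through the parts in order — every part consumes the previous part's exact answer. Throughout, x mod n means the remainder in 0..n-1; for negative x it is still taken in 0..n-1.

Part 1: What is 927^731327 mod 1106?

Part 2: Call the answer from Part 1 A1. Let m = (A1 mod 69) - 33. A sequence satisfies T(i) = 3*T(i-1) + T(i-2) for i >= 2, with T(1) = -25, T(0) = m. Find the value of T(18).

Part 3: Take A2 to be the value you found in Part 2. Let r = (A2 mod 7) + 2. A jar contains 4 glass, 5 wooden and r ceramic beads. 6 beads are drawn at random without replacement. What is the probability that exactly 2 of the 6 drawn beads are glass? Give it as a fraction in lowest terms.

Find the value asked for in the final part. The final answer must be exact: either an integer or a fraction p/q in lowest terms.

36/91

Part 1: squarings mod 1106: 927^1=927, 927^2=1073, 927^4=1089, 927^8=289, 927^16=571, 927^32=877, 927^64=459, 927^128=541, 927^256=697, 927^512=275, 927^1024=417, 927^2048=247, 927^4096=179, 927^8192=1073, 927^16384=1089, 927^32768=289, 927^65536=571, 927^131072=877, 927^262144=459, 927^524288=541; 927^731327 = 927^1 * 927^2 * 927^4 * 927^8 * 927^16 * 927^32 * 927^128 * 927^2048 * 927^8192 * 927^65536 * 927^131072 * 927^524288 = 173 (mod 1106); answer 173
Part 2: A1 = 173; m = 2; T(2) = 3*(-25) + 1*(2) = -73; iterating: T(2)=-73, T(3)=-244, T(4)=-805, T(5)=-2659, T(6)=-8782, T(7)=-29005, T(8)=-95797, T(9)=-316396, T(10)=-1044985, T(11)=-3451351, T(12)=-11399038, T(13)=-37648465, T(14)=-124344433, T(15)=-410681764, T(16)=-1356389725, T(17)=-4479850939, T(18)=-14795942542; answer -14795942542
Part 3: A2 = -14795942542; r = 6; total draws C(15,6) = 5005; favorable C(4,2)*C(11,4) = 1980; P = 36/91; answer 36/91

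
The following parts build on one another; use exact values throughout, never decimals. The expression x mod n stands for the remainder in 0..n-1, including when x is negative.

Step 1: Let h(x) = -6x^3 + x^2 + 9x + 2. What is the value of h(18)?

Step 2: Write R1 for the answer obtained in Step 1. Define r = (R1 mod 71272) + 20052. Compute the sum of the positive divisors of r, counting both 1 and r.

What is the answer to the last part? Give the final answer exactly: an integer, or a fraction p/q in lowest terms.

159264

Step 1: -6*(18)^3 + 1*(18)^2 + 9*(18)^1 + 2 = (-34992) + (324) + (162) + (2) = -34504; answer -34504
Step 2: R1 = -34504; r = 56820; 56820 = 2^2 * 3 * 5 * 947; sigma = (1 + 2 + 4) * (1 + 3) * (1 + 5) * (1 + 947) = 7 * 4 * 6 * 948 = 159264; answer 159264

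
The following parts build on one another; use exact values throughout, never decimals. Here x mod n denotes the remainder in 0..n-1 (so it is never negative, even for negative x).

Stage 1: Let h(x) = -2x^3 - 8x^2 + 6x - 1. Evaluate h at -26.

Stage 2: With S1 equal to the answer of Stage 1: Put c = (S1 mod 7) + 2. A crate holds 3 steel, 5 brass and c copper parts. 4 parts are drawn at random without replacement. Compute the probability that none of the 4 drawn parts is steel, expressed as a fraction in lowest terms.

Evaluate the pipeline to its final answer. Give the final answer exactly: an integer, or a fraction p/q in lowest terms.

33/91

Stage 1: -2*(-26)^3 - 8*(-26)^2 + 6*(-26)^1 - 1 = (35152) + (-5408) + (-156) + (-1) = 29587; answer 29587
Stage 2: S1 = 29587; c = 7; total draws C(15,4) = 1365; favorable C(12,4) = 495; P = 33/91; answer 33/91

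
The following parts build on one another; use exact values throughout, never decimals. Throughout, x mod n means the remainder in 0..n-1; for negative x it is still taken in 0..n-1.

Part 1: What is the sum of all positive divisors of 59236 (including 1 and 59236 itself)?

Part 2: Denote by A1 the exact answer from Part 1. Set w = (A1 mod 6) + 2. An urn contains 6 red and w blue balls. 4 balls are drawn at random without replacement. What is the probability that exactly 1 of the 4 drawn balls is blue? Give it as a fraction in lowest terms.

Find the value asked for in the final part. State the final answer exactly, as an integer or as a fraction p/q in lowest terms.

Part 1: 59236 = 2^2 * 59 * 251; sigma = (1 + 2 + 4) * (1 + 59) * (1 + 251) = 7 * 60 * 252 = 105840; answer 105840
Part 2: A1 = 105840; w = 2; total draws C(8,4) = 70; favorable C(2,1)*C(6,3) = 40; P = 4/7; answer 4/7

4/7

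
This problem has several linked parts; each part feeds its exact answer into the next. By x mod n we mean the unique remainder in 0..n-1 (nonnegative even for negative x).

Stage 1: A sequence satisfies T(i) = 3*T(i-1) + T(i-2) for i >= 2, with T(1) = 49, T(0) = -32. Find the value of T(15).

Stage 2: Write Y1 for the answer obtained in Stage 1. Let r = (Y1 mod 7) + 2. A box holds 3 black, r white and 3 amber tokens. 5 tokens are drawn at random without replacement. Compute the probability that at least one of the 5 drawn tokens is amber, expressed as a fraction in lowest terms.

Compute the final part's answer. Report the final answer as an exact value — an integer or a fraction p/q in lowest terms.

Stage 1: T(2) = 3*(49) + 1*(-32) = 115; iterating: T(2)=115, T(3)=394, T(4)=1297, T(5)=4285, T(6)=14152, T(7)=46741, T(8)=154375, T(9)=509866, T(10)=1683973, T(11)=5561785, T(12)=18369328, T(13)=60669769, T(14)=200378635, T(15)=661805674; answer 661805674
Stage 2: Y1 = 661805674; r = 7; total draws C(13,5) = 1287; complement C(10,5) = 252; favorable 1287 - 252 = 1035; P = 115/143; answer 115/143

115/143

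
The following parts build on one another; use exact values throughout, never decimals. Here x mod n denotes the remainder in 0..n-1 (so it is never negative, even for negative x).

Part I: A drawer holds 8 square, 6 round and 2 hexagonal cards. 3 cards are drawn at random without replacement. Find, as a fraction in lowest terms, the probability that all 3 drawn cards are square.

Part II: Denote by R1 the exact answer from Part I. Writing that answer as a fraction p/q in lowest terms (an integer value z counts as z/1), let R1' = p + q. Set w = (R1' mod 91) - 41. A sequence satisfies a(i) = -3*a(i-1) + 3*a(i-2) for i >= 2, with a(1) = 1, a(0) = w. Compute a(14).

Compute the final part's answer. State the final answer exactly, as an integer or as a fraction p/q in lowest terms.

-684353853

Part I: total draws C(16,3) = 560; favorable C(8,3) = 56; P = 1/10; answer 1/10
Part II: R1 = 1/10; threaded value p + q = 11; w = -30; a(2) = -3*(1) + 3*(-30) = -93; iterating: a(2)=-93, a(3)=282, a(4)=-1125, a(5)=4221, a(6)=-16038, a(7)=60777, a(8)=-230445, a(9)=873666, a(10)=-3312333, a(11)=12557997, a(12)=-47610990, a(13)=180506961, a(14)=-684353853; answer -684353853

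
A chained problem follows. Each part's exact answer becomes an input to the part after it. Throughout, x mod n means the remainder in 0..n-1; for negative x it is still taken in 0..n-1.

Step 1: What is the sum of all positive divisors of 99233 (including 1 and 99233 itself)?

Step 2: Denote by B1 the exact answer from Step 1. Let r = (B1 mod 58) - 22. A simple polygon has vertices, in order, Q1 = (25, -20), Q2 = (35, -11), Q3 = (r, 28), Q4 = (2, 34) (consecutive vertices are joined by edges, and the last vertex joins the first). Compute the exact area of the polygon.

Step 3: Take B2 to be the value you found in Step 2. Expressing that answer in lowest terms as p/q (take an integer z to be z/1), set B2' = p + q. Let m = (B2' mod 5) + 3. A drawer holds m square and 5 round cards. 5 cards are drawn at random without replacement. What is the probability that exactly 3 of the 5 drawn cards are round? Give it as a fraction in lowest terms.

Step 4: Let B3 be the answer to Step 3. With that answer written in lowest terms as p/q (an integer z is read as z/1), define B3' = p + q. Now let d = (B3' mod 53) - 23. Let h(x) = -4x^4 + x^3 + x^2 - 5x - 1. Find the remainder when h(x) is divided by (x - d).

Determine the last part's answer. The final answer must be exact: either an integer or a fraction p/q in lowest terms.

-15849

Step 1: 99233 is prime, so its only divisors are 1 and 99233; sigma = 1 + 99233 = 99234; answer 99234
Step 2: B1 = 99234; r = 32; cross terms: (25*-11 - 35*-20)=425, (35*28 - 32*-11)=1332, (32*34 - 2*28)=1032, (2*-20 - 25*34)=-890; twice the area = |1899| = 1899; area = 1899/2; answer 1899/2
Step 3: B2 = 1899/2; threaded value p + q = 1901; m = 4; total draws C(9,5) = 126; favorable C(5,3)*C(4,2) = 60; P = 10/21; answer 10/21
Step 4: B3 = 10/21; threaded value p + q = 31; d = 8; remainder = value at the root: -4*(8)^4 + 1*(8)^3 + 1*(8)^2 - 5*(8)^1 - 1 = (-16384) + (512) + (64) + (-40) + (-1) = -15849; answer -15849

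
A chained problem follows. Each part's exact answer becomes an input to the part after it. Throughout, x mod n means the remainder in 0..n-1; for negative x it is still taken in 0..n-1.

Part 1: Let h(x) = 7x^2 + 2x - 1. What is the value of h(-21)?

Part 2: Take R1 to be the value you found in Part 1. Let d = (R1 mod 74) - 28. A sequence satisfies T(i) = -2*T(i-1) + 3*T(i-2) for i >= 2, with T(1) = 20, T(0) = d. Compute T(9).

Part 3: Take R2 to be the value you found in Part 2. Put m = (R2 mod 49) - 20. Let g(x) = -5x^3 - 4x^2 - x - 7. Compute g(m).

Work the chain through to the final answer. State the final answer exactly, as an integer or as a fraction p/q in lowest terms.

-80657

Part 1: 7*(-21)^2 + 2*(-21)^1 - 1 = (3087) + (-42) + (-1) = 3044; answer 3044
Part 2: R1 = 3044; d = -18; T(2) = -2*(20) + 3*(-18) = -94; iterating: T(2)=-94, T(3)=248, T(4)=-778, T(5)=2300, T(6)=-6934, T(7)=20768, T(8)=-62338, T(9)=186980; answer 186980
Part 3: R2 = 186980; m = 25; -5*(25)^3 - 4*(25)^2 - 1*(25)^1 - 7 = (-78125) + (-2500) + (-25) + (-7) = -80657; answer -80657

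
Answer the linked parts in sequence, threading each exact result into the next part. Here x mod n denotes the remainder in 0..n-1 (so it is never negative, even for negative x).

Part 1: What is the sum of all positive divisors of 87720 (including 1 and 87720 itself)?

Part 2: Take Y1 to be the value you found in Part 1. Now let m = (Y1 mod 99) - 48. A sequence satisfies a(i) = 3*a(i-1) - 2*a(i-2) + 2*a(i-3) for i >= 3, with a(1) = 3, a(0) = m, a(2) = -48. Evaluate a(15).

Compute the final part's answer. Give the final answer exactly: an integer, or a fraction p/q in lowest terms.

-15580068

Part 1: 87720 = 2^3 * 3 * 5 * 17 * 43; sigma = (1 + 2 + 4 + 8) * (1 + 3) * (1 + 5) * (1 + 17) * (1 + 43) = 15 * 4 * 6 * 18 * 44 = 285120; answer 285120
Part 2: Y1 = 285120; m = -48; a(3) = 3*(-48) - 2*(3) + 2*(-48) = -246; iterating: a(3)=-246, a(4)=-636, a(5)=-1512, a(6)=-3756, a(7)=-9516, a(8)=-24060, a(9)=-60660, a(10)=-152892, a(11)=-385476, a(12)=-971964, a(13)=-2450724, a(14)=-6179196, a(15)=-15580068; answer -15580068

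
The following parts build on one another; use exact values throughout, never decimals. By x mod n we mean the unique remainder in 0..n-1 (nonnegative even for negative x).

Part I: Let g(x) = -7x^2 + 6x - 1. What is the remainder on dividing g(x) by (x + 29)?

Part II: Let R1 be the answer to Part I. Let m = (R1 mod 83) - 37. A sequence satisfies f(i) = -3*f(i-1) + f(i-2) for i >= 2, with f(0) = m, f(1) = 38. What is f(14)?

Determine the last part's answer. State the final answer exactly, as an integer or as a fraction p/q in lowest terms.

Part I: remainder = value at the root: -7*(-29)^2 + 6*(-29)^1 - 1 = (-5887) + (-174) + (-1) = -6062; answer -6062
Part II: R1 = -6062; m = 43; f(2) = -3*(38) + 1*(43) = -71; iterating: f(2)=-71, f(3)=251, f(4)=-824, f(5)=2723, f(6)=-8993, f(7)=29702, f(8)=-98099, f(9)=323999, f(10)=-1070096, f(11)=3534287, f(12)=-11672957, f(13)=38553158, f(14)=-127332431; answer -127332431

-127332431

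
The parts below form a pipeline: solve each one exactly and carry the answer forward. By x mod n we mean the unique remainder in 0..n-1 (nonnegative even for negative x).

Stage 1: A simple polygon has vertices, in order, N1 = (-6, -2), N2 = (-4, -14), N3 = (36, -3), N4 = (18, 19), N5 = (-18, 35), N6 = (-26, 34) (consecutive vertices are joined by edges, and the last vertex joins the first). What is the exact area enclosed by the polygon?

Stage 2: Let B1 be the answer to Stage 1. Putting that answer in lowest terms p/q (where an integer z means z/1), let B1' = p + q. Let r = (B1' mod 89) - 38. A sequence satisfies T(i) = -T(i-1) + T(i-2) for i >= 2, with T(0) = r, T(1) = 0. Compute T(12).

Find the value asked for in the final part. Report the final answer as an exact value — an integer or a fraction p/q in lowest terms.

Stage 1: cross terms: (-6*-14 - -4*-2)=76, (-4*-3 - 36*-14)=516, (36*19 - 18*-3)=738, (18*35 - -18*19)=972, (-18*34 - -26*35)=298, (-26*-2 - -6*34)=256; twice the area = |2856| = 2856; area = 1428; answer 1428
Stage 2: B1 = 1428; threaded value p + q = 1429; r = -33; T(2) = -1*(0) + 1*(-33) = -33; iterating: T(2)=-33, T(3)=33, T(4)=-66, T(5)=99, T(6)=-165, T(7)=264, T(8)=-429, T(9)=693, T(10)=-1122, T(11)=1815, T(12)=-2937; answer -2937

-2937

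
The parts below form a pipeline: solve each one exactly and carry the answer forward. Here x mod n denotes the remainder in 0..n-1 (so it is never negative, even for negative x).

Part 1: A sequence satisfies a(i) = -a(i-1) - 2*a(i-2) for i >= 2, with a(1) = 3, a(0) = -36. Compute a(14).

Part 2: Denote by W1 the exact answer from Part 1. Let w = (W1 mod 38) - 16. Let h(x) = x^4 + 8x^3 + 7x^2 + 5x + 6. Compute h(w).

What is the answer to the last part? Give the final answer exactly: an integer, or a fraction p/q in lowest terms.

-219

Part 1: a(2) = -1*(3) - 2*(-36) = 69; iterating: a(2)=69, a(3)=-75, a(4)=-63, a(5)=213, a(6)=-87, a(7)=-339, a(8)=513, a(9)=165, a(10)=-1191, a(11)=861, a(12)=1521, a(13)=-3243, a(14)=201; answer 201
Part 2: W1 = 201; w = -5; 1*(-5)^4 + 8*(-5)^3 + 7*(-5)^2 + 5*(-5)^1 + 6 = (625) + (-1000) + (175) + (-25) + (6) = -219; answer -219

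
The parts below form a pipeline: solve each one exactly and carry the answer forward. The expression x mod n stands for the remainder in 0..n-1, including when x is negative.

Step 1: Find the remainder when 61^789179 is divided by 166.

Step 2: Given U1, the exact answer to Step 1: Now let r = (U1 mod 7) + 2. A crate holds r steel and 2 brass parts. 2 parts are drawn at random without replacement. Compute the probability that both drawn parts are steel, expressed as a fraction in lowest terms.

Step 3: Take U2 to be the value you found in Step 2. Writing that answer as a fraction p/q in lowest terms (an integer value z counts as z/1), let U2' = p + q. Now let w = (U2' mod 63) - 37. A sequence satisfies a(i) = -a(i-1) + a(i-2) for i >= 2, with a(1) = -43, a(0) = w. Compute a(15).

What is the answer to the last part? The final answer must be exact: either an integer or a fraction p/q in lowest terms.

Step 1: squarings mod 166: 61^1=61, 61^2=69, 61^4=113, 61^8=153, 61^16=3, 61^32=9, 61^64=81, 61^128=87, 61^256=99, 61^512=7, 61^1024=49, 61^2048=77, 61^4096=119, 61^8192=51, 61^16384=111, 61^32768=37, 61^65536=41, 61^131072=21, 61^262144=109, 61^524288=95; 61^789179 = 61^1 * 61^2 * 61^8 * 61^16 * 61^32 * 61^128 * 61^512 * 61^2048 * 61^262144 * 61^524288 = 63 (mod 166); answer 63
Step 2: U1 = 63; r = 2; total draws C(4,2) = 6; favorable C(2,2) = 1; P = 1/6; answer 1/6
Step 3: U2 = 1/6; threaded value p + q = 7; w = -30; a(2) = -1*(-43) + 1*(-30) = 13; iterating: a(2)=13, a(3)=-56, a(4)=69, a(5)=-125, a(6)=194, a(7)=-319, a(8)=513, a(9)=-832, a(10)=1345, a(11)=-2177, a(12)=3522, a(13)=-5699, a(14)=9221, a(15)=-14920; answer -14920

-14920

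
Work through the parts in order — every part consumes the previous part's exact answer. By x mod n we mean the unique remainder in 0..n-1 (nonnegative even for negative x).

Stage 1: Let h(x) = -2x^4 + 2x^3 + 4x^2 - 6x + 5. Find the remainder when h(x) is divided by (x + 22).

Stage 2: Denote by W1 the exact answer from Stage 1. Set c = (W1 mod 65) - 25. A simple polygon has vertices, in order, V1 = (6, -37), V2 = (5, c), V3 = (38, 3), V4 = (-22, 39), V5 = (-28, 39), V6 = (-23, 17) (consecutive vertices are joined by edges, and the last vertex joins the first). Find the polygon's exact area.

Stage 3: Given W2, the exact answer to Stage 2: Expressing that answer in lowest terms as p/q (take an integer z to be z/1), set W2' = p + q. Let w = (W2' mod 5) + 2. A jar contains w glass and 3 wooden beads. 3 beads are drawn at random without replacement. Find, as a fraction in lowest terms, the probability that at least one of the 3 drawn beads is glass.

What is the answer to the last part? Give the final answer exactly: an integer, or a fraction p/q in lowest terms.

Stage 1: remainder = value at the root: -2*(-22)^4 + 2*(-22)^3 + 4*(-22)^2 - 6*(-22)^1 + 5 = (-468512) + (-21296) + (1936) + (132) + (5) = -487735; answer -487735
Stage 2: W1 = -487735; c = 0; cross terms: (6*0 - 5*-37)=185, (5*3 - 38*0)=15, (38*39 - -22*3)=1548, (-22*39 - -28*39)=234, (-28*17 - -23*39)=421, (-23*-37 - 6*17)=749; twice the area = |3152| = 3152; area = 1576; answer 1576
Stage 3: W2 = 1576; threaded value p + q = 1577; w = 4; total draws C(7,3) = 35; complement C(3,3) = 1; favorable 35 - 1 = 34; P = 34/35; answer 34/35

34/35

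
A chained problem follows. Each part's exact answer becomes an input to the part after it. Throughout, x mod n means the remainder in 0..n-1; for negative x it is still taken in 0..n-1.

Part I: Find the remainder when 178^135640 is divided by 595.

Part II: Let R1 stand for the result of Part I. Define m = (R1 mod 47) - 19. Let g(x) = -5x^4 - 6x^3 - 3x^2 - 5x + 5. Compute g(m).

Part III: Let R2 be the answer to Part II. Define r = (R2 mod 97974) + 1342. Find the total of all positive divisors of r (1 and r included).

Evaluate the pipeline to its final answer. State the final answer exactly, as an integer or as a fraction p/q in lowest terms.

Part I: squarings mod 595: 178^1=178, 178^2=149, 178^4=186, 178^8=86, 178^16=256, 178^32=86, 178^64=256, 178^128=86, 178^256=256, 178^512=86, 178^1024=256, 178^2048=86, 178^4096=256, 178^8192=86, 178^16384=256, 178^32768=86, 178^65536=256, 178^131072=86; 178^135640 = 178^8 * 178^16 * 178^64 * 178^128 * 178^256 * 178^4096 * 178^131072 = 256 (mod 595); answer 256
Part II: R1 = 256; m = 2; -5*(2)^4 - 6*(2)^3 - 3*(2)^2 - 5*(2)^1 + 5 = (-80) + (-48) + (-12) + (-10) + (5) = -145; answer -145
Part III: R2 = -145; r = 99171; 99171 = 3^3 * 3673; sigma = (1 + 3 + 9 + 27) * (1 + 3673) = 40 * 3674 = 146960; answer 146960

146960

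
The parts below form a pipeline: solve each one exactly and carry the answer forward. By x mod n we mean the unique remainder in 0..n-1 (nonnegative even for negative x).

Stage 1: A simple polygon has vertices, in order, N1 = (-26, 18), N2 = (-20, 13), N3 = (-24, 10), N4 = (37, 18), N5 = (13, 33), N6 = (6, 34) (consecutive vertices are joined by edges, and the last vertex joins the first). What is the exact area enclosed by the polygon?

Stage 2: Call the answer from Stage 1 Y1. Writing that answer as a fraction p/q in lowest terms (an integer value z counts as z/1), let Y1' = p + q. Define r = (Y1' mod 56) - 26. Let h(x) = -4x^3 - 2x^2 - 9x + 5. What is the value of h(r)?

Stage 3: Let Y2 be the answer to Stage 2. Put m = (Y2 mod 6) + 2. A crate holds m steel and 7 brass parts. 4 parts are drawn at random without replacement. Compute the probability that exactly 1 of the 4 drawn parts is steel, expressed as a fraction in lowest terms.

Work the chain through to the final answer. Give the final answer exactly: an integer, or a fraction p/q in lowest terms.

14/33

Stage 1: cross terms: (-26*13 - -20*18)=22, (-20*10 - -24*13)=112, (-24*18 - 37*10)=-802, (37*33 - 13*18)=987, (13*34 - 6*33)=244, (6*18 - -26*34)=992; twice the area = |1555| = 1555; area = 1555/2; answer 1555/2
Stage 2: Y1 = 1555/2; threaded value p + q = 1557; r = 19; -4*(19)^3 - 2*(19)^2 - 9*(19)^1 + 5 = (-27436) + (-722) + (-171) + (5) = -28324; answer -28324
Stage 3: Y2 = -28324; m = 4; total draws C(11,4) = 330; favorable C(4,1)*C(7,3) = 140; P = 14/33; answer 14/33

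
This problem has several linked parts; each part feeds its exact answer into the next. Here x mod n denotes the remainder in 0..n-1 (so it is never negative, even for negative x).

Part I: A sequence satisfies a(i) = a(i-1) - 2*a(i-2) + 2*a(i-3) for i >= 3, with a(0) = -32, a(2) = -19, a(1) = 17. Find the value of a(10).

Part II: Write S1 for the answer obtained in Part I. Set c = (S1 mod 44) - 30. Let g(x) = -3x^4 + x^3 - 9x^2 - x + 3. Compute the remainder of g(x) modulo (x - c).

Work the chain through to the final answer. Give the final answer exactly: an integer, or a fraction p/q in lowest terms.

Part I: a(3) = 1*(-19) - 2*(17) + 2*(-32) = -117; iterating: a(3)=-117, a(4)=-45, a(5)=151, a(6)=7, a(7)=-385, a(8)=-97, a(9)=687, a(10)=111; answer 111
Part II: S1 = 111; c = -7; remainder = value at the root: -3*(-7)^4 + 1*(-7)^3 - 9*(-7)^2 - 1*(-7)^1 + 3 = (-7203) + (-343) + (-441) + (7) + (3) = -7977; answer -7977

-7977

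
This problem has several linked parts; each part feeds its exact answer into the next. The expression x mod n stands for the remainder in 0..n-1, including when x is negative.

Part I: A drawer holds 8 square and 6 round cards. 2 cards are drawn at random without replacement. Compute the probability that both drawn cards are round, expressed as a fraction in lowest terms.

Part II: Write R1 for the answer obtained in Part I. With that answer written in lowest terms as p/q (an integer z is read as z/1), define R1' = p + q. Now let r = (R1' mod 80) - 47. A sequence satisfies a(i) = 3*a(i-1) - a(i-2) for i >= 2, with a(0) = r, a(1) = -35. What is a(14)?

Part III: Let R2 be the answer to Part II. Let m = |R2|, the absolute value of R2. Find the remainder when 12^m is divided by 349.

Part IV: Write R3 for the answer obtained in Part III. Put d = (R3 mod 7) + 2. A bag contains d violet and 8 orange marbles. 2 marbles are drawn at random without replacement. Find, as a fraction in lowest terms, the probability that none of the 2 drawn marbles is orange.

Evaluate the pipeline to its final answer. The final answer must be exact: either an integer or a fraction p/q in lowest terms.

5/39

Part I: total draws C(14,2) = 91; favorable C(6,2) = 15; P = 15/91; answer 15/91
Part II: R1 = 15/91; threaded value p + q = 106; r = -21; a(2) = 3*(-35) - 1*(-21) = -84; iterating: a(2)=-84, a(3)=-217, a(4)=-567, a(5)=-1484, a(6)=-3885, a(7)=-10171, a(8)=-26628, a(9)=-69713, a(10)=-182511, a(11)=-477820, a(12)=-1250949, a(13)=-3275027, a(14)=-8574132; answer -8574132
Part III: R2 = -8574132; m = 8574132; squarings mod 349: 12^1=12, 12^2=144, 12^4=145, 12^8=85, 12^16=245, 12^32=346, 12^64=9, 12^128=81, 12^256=279, 12^512=14, 12^1024=196, 12^2048=26, 12^4096=327, 12^8192=135, 12^16384=77, 12^32768=345, 12^65536=16, 12^131072=256, 12^262144=273, 12^524288=192, 12^1048576=219, 12^2097152=148, 12^4194304=266, 12^8388608=258; 12^8574132 = 12^4 * 12^16 * 12^32 * 12^128 * 12^1024 * 12^4096 * 12^16384 * 12^32768 * 12^131072 * 12^8388608 = 171 (mod 349); answer 171
Part IV: R3 = 171; d = 5; total draws C(13,2) = 78; favorable C(5,2) = 10; P = 5/39; answer 5/39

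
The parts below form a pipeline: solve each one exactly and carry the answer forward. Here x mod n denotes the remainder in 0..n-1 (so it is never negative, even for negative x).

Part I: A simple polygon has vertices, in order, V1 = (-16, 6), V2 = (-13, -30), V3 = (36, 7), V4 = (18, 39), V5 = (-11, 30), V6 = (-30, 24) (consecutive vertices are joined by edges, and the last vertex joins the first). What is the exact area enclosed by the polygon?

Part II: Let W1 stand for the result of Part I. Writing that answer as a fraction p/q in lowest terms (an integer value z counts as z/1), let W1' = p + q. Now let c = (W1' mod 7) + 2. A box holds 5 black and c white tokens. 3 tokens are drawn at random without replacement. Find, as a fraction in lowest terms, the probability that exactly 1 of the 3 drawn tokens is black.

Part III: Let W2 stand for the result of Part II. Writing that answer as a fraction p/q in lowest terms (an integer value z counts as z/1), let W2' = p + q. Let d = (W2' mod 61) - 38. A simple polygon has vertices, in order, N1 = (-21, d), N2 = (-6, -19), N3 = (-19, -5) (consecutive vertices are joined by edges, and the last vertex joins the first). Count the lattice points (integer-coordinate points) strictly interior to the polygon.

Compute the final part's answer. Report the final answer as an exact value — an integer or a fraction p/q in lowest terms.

Part I: cross terms: (-16*-30 - -13*6)=558, (-13*7 - 36*-30)=989, (36*39 - 18*7)=1278, (18*30 - -11*39)=969, (-11*24 - -30*30)=636, (-30*6 - -16*24)=204; twice the area = |4634| = 4634; area = 2317; answer 2317
Part II: W1 = 2317; threaded value p + q = 2318; c = 3; total draws C(8,3) = 56; favorable C(5,1)*C(3,2) = 15; P = 15/56; answer 15/56
Part III: W2 = 15/56; threaded value p + q = 71; d = -28; cross terms: (-21*-19 - -6*-28)=231, (-6*-5 - -19*-19)=-331, (-19*-28 - -21*-5)=427; twice the area = |327| = 327; area = 327/2; boundary points = 3 + 1 + 1 = 5; strictly interior points = area - boundary/2 + 1 = 162; answer 162

162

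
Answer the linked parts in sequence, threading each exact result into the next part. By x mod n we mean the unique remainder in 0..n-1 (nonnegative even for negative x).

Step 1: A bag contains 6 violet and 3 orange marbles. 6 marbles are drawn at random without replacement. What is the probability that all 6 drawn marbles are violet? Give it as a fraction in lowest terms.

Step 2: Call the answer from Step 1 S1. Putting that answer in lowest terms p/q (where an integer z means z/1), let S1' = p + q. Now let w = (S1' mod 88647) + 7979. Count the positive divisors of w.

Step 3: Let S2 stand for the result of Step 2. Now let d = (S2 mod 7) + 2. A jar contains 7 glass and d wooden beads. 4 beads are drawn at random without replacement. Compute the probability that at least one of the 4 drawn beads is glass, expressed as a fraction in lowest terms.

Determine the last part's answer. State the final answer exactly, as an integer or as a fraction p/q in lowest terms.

37/39

Step 1: total draws C(9,6) = 84; favorable C(6,6) = 1; P = 1/84; answer 1/84
Step 2: S1 = 1/84; threaded value p + q = 85; w = 8064; 8064 = 2^7 * 3^2 * 7; number of divisors = (7+1) * (2+1) * (1+1) = 48; answer 48
Step 3: S2 = 48; d = 8; total draws C(15,4) = 1365; complement C(8,4) = 70; favorable 1365 - 70 = 1295; P = 37/39; answer 37/39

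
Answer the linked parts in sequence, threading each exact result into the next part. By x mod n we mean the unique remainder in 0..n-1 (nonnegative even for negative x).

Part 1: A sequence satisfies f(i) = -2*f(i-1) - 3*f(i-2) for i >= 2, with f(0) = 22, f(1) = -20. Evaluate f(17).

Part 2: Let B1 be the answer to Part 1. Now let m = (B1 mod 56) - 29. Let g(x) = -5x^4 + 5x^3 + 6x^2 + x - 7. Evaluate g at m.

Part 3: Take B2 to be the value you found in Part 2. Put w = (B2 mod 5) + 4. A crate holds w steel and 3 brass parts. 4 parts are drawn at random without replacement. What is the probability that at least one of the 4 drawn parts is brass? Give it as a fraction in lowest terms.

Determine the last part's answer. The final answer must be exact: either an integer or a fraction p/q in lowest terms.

5/6

Part 1: f(2) = -2*(-20) - 3*(22) = -26; iterating: f(2)=-26, f(3)=112, f(4)=-146, f(5)=-44, f(6)=526, f(7)=-920, f(8)=262, f(9)=2236, f(10)=-5258, f(11)=3808, f(12)=8158, f(13)=-27740, f(14)=31006, f(15)=21208, f(16)=-135434, f(17)=207244; answer 207244
Part 2: B1 = 207244; m = 15; -5*(15)^4 + 5*(15)^3 + 6*(15)^2 + 1*(15)^1 - 7 = (-253125) + (16875) + (1350) + (15) + (-7) = -234892; answer -234892
Part 3: B2 = -234892; w = 7; total draws C(10,4) = 210; complement C(7,4) = 35; favorable 210 - 35 = 175; P = 5/6; answer 5/6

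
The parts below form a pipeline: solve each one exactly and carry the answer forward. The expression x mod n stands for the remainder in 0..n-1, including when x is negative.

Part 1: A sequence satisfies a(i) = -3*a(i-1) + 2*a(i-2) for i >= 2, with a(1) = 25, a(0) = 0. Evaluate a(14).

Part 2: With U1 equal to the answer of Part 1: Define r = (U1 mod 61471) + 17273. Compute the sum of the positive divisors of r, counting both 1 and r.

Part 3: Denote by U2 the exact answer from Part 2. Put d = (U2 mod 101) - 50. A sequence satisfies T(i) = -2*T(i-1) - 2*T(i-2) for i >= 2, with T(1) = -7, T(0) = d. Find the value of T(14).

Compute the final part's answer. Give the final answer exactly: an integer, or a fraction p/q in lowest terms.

Part 1: a(2) = -3*(25) + 2*(0) = -75; iterating: a(2)=-75, a(3)=275, a(4)=-975, a(5)=3475, a(6)=-12375, a(7)=44075, a(8)=-156975, a(9)=559075, a(10)=-1991175, a(11)=7091675, a(12)=-25257375, a(13)=89955475, a(14)=-320381175; answer -320381175
Part 2: U1 = -320381175; r = 22950; 22950 = 2 * 3^3 * 5^2 * 17; sigma = (1 + 2) * (1 + 3 + 9 + 27) * (1 + 5 + 25) * (1 + 17) = 3 * 40 * 31 * 18 = 66960; answer 66960
Part 3: U2 = 66960; d = 48; T(2) = -2*(-7) - 2*(48) = -82; iterating: T(2)=-82, T(3)=178, T(4)=-192, T(5)=28, T(6)=328, T(7)=-712, T(8)=768, T(9)=-112, T(10)=-1312, T(11)=2848, T(12)=-3072, T(13)=448, T(14)=5248; answer 5248

5248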